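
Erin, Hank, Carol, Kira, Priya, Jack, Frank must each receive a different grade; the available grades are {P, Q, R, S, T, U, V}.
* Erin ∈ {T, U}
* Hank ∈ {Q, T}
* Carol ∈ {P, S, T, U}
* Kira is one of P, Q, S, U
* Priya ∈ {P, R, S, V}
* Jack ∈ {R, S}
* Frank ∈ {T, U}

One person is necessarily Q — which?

The 7 variables together cover exactly {P, Q, R, S, T, U, V} — 7 values for 7 variables — and V appears only in Priya's list, so Priya = V.
Among the 6 still-open variables, R fits only Jack (and all 6 values in {P, Q, R, S, T, U} must be used), so Jack = R.
The 2 variables Erin and Frank are confined to {T, U}, which locks those values in; drop them from Hank, Carol, Kira.
So Q goes to Hank.

Hank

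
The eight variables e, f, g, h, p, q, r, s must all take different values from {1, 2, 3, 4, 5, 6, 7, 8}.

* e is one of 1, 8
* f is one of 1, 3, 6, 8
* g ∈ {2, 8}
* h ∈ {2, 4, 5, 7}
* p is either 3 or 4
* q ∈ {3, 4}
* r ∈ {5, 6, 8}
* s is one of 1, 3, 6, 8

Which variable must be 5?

The 8 variables draw from only 8 values {1, 2, 3, 4, 5, 6, 7, 8}, so each is used; only h can be 7, hence h = 7.
The 7 still-open variables draw from only 7 values {1, 2, 3, 4, 5, 6, 8}, so each is used; only g can be 2, hence g = 2.
The 6 still-open variables draw from only 6 values {1, 3, 4, 5, 6, 8}, so each is used; only r can be 5, hence r = 5.

r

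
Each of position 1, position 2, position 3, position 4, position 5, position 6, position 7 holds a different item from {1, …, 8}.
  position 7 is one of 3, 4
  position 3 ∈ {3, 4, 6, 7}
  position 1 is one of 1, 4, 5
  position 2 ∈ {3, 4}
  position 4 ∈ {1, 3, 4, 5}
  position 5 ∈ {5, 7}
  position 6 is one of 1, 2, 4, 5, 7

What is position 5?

7

Among the 7 variables, 2 fits only position 6 (and all 7 values in {1, 2, 3, 4, 5, 6, 7} must be used), so position 6 = 2.
The 6 still-open variables draw from only 6 values {1, 3, 4, 5, 6, 7}, so each is used; only position 3 can be 6, hence position 3 = 6.
The 5 still-open variables together cover exactly {1, 3, 4, 5, 7} — 5 values for 5 variables — and 7 appears only in position 5's list, so position 5 = 7.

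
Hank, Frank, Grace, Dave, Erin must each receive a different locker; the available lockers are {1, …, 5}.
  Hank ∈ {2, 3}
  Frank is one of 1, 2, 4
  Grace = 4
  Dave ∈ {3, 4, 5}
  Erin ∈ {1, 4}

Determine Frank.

Grace's domain is down to {4}, so Grace = 4. Eliminate 4 elsewhere: Frank, Dave, Erin.
Erin's domain is down to {1}, so Erin = 1. So Frank can't be 1.
So Frank = 2.

2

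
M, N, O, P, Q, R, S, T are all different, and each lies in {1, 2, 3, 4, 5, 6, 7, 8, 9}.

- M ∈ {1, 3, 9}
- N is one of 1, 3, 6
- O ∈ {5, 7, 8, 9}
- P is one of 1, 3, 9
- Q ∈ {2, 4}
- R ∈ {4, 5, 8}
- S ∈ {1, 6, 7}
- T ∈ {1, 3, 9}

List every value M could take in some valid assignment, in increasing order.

M, P, T between them cover only {1, 3, 9} — a naked triple. Remove those values from N, O, S.
N's domain is down to {6}, so N = 6. Remove 6 from S.
That leaves S = 7. Remove 7 from O.
No further eliminations apply; M can still be any of 1, 3, 9.

1, 3, 9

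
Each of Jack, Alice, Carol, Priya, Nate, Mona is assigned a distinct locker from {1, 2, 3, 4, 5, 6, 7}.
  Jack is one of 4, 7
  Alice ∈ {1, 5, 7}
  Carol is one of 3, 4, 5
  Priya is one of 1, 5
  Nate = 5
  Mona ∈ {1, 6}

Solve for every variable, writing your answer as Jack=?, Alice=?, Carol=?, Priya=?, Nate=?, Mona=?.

Nate has just one choice, so Nate = 5. So Alice, Carol, Priya can't be 5.
That leaves Priya = 1. Strike 1 from Alice, Mona.
Mona has just one choice, so Mona = 6.
That leaves Alice = 7. So Jack can't be 7.
Jack's domain is down to {4}, so Jack = 4. Remove 4 from Carol.
Carol has just one choice, so Carol = 3.

Jack=4, Alice=7, Carol=3, Priya=1, Nate=5, Mona=6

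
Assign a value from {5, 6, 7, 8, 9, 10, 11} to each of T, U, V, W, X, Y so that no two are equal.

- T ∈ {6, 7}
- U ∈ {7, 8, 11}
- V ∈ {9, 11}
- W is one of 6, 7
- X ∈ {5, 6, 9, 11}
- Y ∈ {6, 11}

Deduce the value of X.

5

The 6 variables together cover exactly {5, 6, 7, 8, 9, 11} — 6 values for 6 variables — and 5 appears only in X's list, so X = 5.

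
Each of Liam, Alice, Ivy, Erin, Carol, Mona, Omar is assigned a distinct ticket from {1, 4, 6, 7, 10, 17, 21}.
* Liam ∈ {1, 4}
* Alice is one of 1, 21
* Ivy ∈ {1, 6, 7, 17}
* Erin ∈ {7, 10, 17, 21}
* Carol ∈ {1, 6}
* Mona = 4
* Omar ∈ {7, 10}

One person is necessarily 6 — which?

Mona's domain is down to {4}, so Mona = 4. Remove 4 from Liam.
Liam has just one choice, so Liam = 1. So Alice, Ivy, Carol can't be 1.
So 6 goes to Carol.

Carol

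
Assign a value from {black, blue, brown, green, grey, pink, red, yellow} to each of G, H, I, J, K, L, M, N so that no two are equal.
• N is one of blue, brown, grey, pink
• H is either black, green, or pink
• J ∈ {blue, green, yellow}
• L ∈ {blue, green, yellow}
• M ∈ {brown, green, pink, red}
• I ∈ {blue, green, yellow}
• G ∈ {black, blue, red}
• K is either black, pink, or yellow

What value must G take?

The 8 variables together cover exactly {black, blue, brown, green, grey, pink, red, yellow} — 8 values for 8 variables — and grey appears only in N's list, so N = grey.
Among the 7 still-open variables, brown fits only M (and all 7 values in {black, blue, brown, green, pink, red, yellow} must be used), so M = brown.
The 6 still-open variables draw from only 6 values {black, blue, green, pink, red, yellow}, so each is used; only G can be red, hence G = red.

red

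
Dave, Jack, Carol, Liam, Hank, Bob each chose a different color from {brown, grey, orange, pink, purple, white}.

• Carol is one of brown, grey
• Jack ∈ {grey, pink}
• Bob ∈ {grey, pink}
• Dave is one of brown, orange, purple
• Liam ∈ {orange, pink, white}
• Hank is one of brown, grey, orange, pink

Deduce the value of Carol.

Among the 6 variables, purple fits only Dave (and all 6 values in {brown, grey, orange, pink, purple, white} must be used), so Dave = purple.
The 5 still-open variables together cover exactly {brown, grey, orange, pink, white} — 5 values for 5 variables — and white appears only in Liam's list, so Liam = white.
The 4 still-open variables draw from only 4 values {brown, grey, orange, pink}, so each is used; only Hank can be orange, hence Hank = orange.
The 3 still-open variables together cover exactly {brown, grey, pink} — 3 values for 3 variables — and brown appears only in Carol's list, so Carol = brown.

brown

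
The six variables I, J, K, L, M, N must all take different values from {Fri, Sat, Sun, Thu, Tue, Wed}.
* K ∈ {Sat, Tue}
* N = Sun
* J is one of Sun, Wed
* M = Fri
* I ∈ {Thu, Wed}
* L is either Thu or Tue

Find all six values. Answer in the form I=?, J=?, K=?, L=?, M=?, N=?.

I=Thu, J=Wed, K=Sat, L=Tue, M=Fri, N=Sun

M must be Fri (only option left).
N has just one choice, so N = Sun. Remove Sun from J.
J must be Wed (only option left). Eliminate Wed elsewhere: I.
I must be Thu (only option left). Eliminate Thu elsewhere: L.
L must be Tue (only option left). So K can't be Tue.
K has just one choice, so K = Sat.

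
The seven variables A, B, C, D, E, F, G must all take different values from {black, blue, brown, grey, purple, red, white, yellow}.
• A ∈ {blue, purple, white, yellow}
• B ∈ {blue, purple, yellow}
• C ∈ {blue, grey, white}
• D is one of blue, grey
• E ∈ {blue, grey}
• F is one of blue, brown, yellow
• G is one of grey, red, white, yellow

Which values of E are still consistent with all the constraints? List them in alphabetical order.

The 7 variables draw from only 7 values {blue, brown, grey, purple, red, white, yellow}, so each is used; only F can be brown, hence F = brown.
The 6 still-open variables together cover exactly {blue, grey, purple, red, white, yellow} — 6 values for 6 variables — and red appears only in G's list, so G = red.
D and E between them cover only {blue, grey} — a naked pair. Remove those values from A, B, C.
C has just one choice, so C = white. Strike white from A.
No further eliminations apply; E can still be any of blue, grey.

blue, grey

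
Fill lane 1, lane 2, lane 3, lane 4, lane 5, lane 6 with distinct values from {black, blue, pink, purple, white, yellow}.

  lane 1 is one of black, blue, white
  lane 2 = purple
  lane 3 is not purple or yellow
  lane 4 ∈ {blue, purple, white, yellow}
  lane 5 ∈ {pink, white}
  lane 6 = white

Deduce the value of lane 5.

lane 2's domain is down to {purple}, so lane 2 = purple. So lane 4 can't be purple.
lane 6 must be white (only option left). Strike white from lane 1, lane 3, lane 4, lane 5.
So lane 5 = pink.

pink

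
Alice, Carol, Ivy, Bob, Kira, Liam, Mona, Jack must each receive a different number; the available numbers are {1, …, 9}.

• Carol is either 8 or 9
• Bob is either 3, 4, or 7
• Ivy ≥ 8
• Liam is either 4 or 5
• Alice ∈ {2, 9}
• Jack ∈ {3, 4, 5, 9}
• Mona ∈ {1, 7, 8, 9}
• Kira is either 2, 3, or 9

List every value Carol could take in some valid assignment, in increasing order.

8, 9

The 8 variables together cover exactly {1, 2, 3, 4, 5, 7, 8, 9} — 8 values for 8 variables — and 1 appears only in Mona's list, so Mona = 1.
The 7 still-open variables together cover exactly {2, 3, 4, 5, 7, 8, 9} — 7 values for 7 variables — and 7 appears only in Bob's list, so Bob = 7.
Carol and Ivy between them cover only {8, 9} — a naked pair. Remove those values from Alice, Kira, Jack.
Alice has just one choice, so Alice = 2. Strike 2 from Kira.
Kira has just one choice, so Kira = 3. Strike 3 from Jack.
No further eliminations apply; Carol can still be any of 8, 9.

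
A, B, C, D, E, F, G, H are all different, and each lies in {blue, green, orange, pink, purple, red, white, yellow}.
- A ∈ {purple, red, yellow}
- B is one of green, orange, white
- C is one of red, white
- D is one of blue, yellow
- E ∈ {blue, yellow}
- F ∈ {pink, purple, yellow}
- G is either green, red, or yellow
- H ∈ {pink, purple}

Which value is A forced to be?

red

Among the 8 variables, orange fits only B (and all 8 values in {blue, green, orange, pink, purple, red, white, yellow} must be used), so B = orange.
The 7 still-open variables draw from only 7 values {blue, green, pink, purple, red, white, yellow}, so each is used; only G can be green, hence G = green.
The 6 still-open variables together cover exactly {blue, pink, purple, red, white, yellow} — 6 values for 6 variables — and white appears only in C's list, so C = white.
Among the 5 still-open variables, red fits only A (and all 5 values in {blue, pink, purple, red, yellow} must be used), so A = red.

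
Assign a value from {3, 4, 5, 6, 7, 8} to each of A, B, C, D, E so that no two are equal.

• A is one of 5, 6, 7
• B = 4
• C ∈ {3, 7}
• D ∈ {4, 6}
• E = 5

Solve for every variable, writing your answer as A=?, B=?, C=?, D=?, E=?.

B must be 4 (only option left). Remove 4 from D.
D's domain is down to {6}, so D = 6. Remove 6 from A.
That leaves E = 5. Remove 5 from A.
A must be 7 (only option left). Strike 7 from C.
C must be 3 (only option left).

A=7, B=4, C=3, D=6, E=5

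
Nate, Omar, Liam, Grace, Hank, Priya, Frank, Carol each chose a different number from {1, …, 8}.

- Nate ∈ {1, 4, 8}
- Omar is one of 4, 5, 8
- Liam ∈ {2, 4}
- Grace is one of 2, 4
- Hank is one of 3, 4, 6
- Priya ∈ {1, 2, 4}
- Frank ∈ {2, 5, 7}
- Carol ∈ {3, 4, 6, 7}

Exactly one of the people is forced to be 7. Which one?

Frank

Liam and Grace share exactly the 2 values {2, 4}; by pigeonhole those values go to them, so strike 2, 4 from Nate, Omar, Hank, Priya, Frank, Carol.
That leaves Priya = 1. Eliminate 1 elsewhere: Nate.
Nate's domain is down to {8}, so Nate = 8. Remove 8 from Omar.
Omar must be 5 (only option left). Strike 5 from Frank.
So 7 goes to Frank.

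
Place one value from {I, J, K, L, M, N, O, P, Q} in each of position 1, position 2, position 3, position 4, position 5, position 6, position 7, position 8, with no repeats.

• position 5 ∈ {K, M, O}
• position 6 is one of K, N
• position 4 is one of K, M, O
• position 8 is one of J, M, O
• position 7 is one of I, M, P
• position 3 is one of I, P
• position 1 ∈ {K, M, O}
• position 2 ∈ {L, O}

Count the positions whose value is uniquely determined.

3

Among the 8 variables, J fits only position 8 (and all 8 values in {I, J, K, L, M, N, O, P} must be used), so position 8 = J.
Among the 7 still-open variables, L fits only position 2 (and all 7 values in {I, K, L, M, N, O, P} must be used), so position 2 = L.
The 6 still-open variables draw from only 6 values {I, K, M, N, O, P}, so each is used; only position 6 can be N, hence position 6 = N.
position 1, position 4, position 5 share exactly the 3 values {K, M, O}; by pigeonhole those values go to them, so strike K, M, O from position 7.
Determined: position 2=L, position 6=N, position 8=J. The other positions each still have more than one consistent value. That makes 3.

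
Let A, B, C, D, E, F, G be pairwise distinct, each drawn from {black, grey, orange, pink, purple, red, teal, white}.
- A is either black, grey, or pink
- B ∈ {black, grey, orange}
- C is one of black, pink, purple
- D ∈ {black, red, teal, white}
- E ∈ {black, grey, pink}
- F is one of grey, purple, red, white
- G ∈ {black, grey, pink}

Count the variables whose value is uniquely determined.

The 3 variables A, E, G are confined to {black, grey, pink}, which locks those values in; drop them from B, C, D, F.
That leaves B = orange.
C's domain is down to {purple}, so C = purple. Strike purple from F.
Determined: B=orange, C=purple. The other variables each still have more than one consistent value. That makes 2.

2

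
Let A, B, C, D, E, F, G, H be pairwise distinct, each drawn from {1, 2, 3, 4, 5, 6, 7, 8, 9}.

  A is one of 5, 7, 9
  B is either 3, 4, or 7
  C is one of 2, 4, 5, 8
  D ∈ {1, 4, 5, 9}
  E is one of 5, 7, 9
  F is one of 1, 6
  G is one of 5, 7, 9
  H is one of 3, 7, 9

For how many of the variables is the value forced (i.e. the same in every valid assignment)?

A, E, G between them cover only {5, 7, 9} — a naked triple. Remove those values from B, C, D, H.
H has just one choice, so H = 3. Eliminate 3 elsewhere: B.
B's domain is down to {4}, so B = 4. So C, D can't be 4.
That leaves D = 1. Eliminate 1 elsewhere: F.
F must be 6 (only option left).
Determined: B=4, D=1, F=6, H=3. The other variables each still have more than one consistent value. That makes 4.

4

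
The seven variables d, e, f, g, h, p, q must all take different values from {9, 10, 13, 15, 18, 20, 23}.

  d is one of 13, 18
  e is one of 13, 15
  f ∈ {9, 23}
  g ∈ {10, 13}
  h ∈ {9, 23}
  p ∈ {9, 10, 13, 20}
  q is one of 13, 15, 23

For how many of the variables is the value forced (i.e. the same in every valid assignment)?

The 7 variables together cover exactly {9, 10, 13, 15, 18, 20, 23} — 7 values for 7 variables — and 18 appears only in d's list, so d = 18.
The 6 still-open variables together cover exactly {9, 10, 13, 15, 20, 23} — 6 values for 6 variables — and 20 appears only in p's list, so p = 20.
Among the 5 still-open variables, 10 fits only g (and all 5 values in {9, 10, 13, 15, 23} must be used), so g = 10.
f and h share exactly the 2 values {9, 23}; by pigeonhole those values go to them, so strike 9, 23 from q.
Determined: d=18, g=10, p=20. The other variables each still have more than one consistent value. That makes 3.

3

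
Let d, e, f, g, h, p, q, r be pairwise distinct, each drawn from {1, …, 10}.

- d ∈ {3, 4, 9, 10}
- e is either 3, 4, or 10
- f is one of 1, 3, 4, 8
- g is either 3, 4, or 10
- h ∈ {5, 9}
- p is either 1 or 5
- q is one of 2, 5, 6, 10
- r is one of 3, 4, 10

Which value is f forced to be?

8

e, g, r between them cover only {3, 4, 10} — a naked triple. Remove those values from d, f, q.
d must be 9 (only option left). So h can't be 9.
That leaves h = 5. Eliminate 5 elsewhere: p, q.
p must be 1 (only option left). Strike 1 from f.
So f = 8.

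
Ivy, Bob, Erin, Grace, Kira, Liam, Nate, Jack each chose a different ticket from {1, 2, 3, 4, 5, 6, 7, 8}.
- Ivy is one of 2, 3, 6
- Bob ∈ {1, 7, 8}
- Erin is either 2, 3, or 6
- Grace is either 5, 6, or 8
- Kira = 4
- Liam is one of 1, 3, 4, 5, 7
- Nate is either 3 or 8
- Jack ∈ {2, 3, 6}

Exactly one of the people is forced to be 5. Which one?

Kira's domain is down to {4}, so Kira = 4. Strike 4 from Liam.
The 3 variables Ivy, Erin, Jack are confined to {2, 3, 6}, which locks those values in; drop them from Grace, Liam, Nate.
Nate must be 8 (only option left). Strike 8 from Bob, Grace.
So 5 goes to Grace.

Grace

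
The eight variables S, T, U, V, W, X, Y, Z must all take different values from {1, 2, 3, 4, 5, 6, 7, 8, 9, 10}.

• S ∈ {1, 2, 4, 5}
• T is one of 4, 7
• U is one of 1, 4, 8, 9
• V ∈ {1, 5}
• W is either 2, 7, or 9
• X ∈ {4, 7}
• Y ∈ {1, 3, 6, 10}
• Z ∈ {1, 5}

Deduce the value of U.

8

T and X share exactly the 2 values {4, 7}; by pigeonhole those values go to them, so strike 4, 7 from S, U, W.
The 2 variables V and Z are confined to {1, 5}, which locks those values in; drop them from S, U, Y.
S has just one choice, so S = 2. Strike 2 from W.
That leaves W = 9. Strike 9 from U.
So U = 8.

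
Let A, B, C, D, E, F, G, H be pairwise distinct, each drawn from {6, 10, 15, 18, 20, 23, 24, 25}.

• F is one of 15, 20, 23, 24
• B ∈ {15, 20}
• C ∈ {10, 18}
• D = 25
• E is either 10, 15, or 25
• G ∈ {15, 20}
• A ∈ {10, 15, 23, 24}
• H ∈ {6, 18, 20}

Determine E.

10

D's domain is down to {25}, so D = 25. Remove 25 from E.
Among the 7 still-open variables, 6 fits only H (and all 7 values in {6, 10, 15, 18, 20, 23, 24} must be used), so H = 6.
Among the 6 still-open variables, 18 fits only C (and all 6 values in {10, 15, 18, 20, 23, 24} must be used), so C = 18.
The 2 variables B and G are confined to {15, 20}, which locks those values in; drop them from A, E, F.
So E = 10.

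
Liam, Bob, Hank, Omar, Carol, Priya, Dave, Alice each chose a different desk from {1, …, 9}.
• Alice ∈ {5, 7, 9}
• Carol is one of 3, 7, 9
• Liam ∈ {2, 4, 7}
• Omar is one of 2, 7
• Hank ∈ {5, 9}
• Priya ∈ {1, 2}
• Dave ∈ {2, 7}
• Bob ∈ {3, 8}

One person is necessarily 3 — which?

Among the 8 variables, 1 fits only Priya (and all 8 values in {1, 2, 3, 4, 5, 7, 8, 9} must be used), so Priya = 1.
Among the 7 still-open variables, 4 fits only Liam (and all 7 values in {2, 3, 4, 5, 7, 8, 9} must be used), so Liam = 4.
The 6 still-open variables draw from only 6 values {2, 3, 5, 7, 8, 9}, so each is used; only Bob can be 8, hence Bob = 8.
Among the 5 still-open variables, 3 fits only Carol (and all 5 values in {2, 3, 5, 7, 9} must be used), so Carol = 3.

Carol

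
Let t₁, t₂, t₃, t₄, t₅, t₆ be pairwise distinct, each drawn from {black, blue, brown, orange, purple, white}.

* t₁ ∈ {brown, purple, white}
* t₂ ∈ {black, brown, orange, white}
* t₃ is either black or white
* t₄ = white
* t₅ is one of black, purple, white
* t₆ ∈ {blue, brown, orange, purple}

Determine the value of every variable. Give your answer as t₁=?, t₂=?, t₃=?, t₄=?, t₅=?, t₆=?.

t₁=brown, t₂=orange, t₃=black, t₄=white, t₅=purple, t₆=blue

t₄ must be white (only option left). Strike white from t₁, t₂, t₃, t₅.
t₃ has just one choice, so t₃ = black. So t₂, t₅ can't be black.
t₅ must be purple (only option left). Eliminate purple elsewhere: t₁, t₆.
t₁ has just one choice, so t₁ = brown. So t₂, t₆ can't be brown.
t₂ must be orange (only option left). Eliminate orange elsewhere: t₆.
t₆ must be blue (only option left).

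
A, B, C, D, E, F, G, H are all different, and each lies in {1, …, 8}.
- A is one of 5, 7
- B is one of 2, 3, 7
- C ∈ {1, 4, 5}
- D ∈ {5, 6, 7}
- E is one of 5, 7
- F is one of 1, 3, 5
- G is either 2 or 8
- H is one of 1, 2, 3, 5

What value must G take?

8

The 8 variables draw from only 8 values {1, 2, 3, 4, 5, 6, 7, 8}, so each is used; only C can be 4, hence C = 4.
The 7 still-open variables draw from only 7 values {1, 2, 3, 5, 6, 7, 8}, so each is used; only D can be 6, hence D = 6.
The 6 still-open variables draw from only 6 values {1, 2, 3, 5, 7, 8}, so each is used; only G can be 8, hence G = 8.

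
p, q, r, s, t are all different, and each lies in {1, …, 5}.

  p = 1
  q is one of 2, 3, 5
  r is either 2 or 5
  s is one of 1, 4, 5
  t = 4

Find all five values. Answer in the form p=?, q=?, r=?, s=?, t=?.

p=1, q=3, r=2, s=5, t=4

p must be 1 (only option left). Strike 1 from s.
t's domain is down to {4}, so t = 4. Remove 4 from s.
s has just one choice, so s = 5. So q, r can't be 5.
r must be 2 (only option left). Eliminate 2 elsewhere: q.
That leaves q = 3.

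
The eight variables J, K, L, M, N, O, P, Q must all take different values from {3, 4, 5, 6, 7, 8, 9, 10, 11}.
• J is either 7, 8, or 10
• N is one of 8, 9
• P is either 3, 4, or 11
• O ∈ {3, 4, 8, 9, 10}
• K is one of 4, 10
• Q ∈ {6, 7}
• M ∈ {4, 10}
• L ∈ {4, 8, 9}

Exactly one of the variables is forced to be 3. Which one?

O

The 8 variables draw from only 8 values {3, 4, 6, 7, 8, 9, 10, 11}, so each is used; only Q can be 6, hence Q = 6.
The 7 still-open variables together cover exactly {3, 4, 7, 8, 9, 10, 11} — 7 values for 7 variables — and 7 appears only in J's list, so J = 7.
The 6 still-open variables draw from only 6 values {3, 4, 8, 9, 10, 11}, so each is used; only P can be 11, hence P = 11.
The 5 still-open variables together cover exactly {3, 4, 8, 9, 10} — 5 values for 5 variables — and 3 appears only in O's list, so O = 3.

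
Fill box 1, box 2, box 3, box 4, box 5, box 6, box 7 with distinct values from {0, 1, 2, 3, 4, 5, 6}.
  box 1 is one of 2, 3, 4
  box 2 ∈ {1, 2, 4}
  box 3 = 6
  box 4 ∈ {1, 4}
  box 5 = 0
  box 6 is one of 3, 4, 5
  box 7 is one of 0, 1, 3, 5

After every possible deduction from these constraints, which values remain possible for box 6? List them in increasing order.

3, 4, 5

box 3's domain is down to {6}, so box 3 = 6.
That leaves box 5 = 0. Eliminate 0 elsewhere: box 7.
No further eliminations apply; box 6 can still be any of 3, 4, 5.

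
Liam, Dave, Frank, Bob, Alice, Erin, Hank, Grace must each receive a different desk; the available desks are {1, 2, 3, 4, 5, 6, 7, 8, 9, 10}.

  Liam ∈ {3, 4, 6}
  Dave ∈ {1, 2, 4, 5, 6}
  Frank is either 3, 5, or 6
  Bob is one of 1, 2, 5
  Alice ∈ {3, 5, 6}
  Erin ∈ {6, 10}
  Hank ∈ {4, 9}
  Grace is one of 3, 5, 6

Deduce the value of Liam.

4

Among the 8 variables, 9 fits only Hank (and all 8 values in {1, 2, 3, 4, 5, 6, 9, 10} must be used), so Hank = 9.
The 7 still-open variables draw from only 7 values {1, 2, 3, 4, 5, 6, 10}, so each is used; only Erin can be 10, hence Erin = 10.
The 3 variables Frank, Alice, Grace are confined to {3, 5, 6}, which locks those values in; drop them from Liam, Dave, Bob.
So Liam = 4.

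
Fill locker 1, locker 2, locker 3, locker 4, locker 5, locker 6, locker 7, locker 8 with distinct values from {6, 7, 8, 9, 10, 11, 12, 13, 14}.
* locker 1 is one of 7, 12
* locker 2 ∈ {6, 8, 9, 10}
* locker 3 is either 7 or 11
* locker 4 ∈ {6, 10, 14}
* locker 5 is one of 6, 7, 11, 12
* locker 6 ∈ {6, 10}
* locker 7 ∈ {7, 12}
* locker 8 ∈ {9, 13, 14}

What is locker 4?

14

locker 1 and locker 7 share exactly the 2 values {7, 12}; by pigeonhole those values go to them, so strike 7, 12 from locker 3, locker 5.
locker 3 has just one choice, so locker 3 = 11. So locker 5 can't be 11.
That leaves locker 5 = 6. Strike 6 from locker 2, locker 4, locker 6.
locker 6 has just one choice, so locker 6 = 10. So locker 2, locker 4 can't be 10.
So locker 4 = 14.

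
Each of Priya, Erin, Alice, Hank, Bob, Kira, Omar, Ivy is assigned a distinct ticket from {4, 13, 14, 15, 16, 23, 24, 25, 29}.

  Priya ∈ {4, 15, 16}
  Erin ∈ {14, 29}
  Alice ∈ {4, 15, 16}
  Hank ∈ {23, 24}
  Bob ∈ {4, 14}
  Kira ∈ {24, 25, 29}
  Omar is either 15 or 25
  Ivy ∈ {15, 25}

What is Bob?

Among the 8 variables, 23 fits only Hank (and all 8 values in {4, 14, 15, 16, 23, 24, 25, 29} must be used), so Hank = 23.
The 7 still-open variables together cover exactly {4, 14, 15, 16, 24, 25, 29} — 7 values for 7 variables — and 24 appears only in Kira's list, so Kira = 24.
Among the 6 still-open variables, 29 fits only Erin (and all 6 values in {4, 14, 15, 16, 25, 29} must be used), so Erin = 29.
The 5 still-open variables together cover exactly {4, 14, 15, 16, 25} — 5 values for 5 variables — and 14 appears only in Bob's list, so Bob = 14.

14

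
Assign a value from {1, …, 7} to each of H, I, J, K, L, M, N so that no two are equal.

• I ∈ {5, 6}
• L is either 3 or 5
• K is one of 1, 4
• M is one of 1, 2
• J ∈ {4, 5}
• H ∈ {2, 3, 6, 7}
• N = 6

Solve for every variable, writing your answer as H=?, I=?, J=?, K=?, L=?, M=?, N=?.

N must be 6 (only option left). So H, I can't be 6.
I's domain is down to {5}, so I = 5. So J, L can't be 5.
J must be 4 (only option left). So K can't be 4.
K must be 1 (only option left). Remove 1 from M.
L must be 3 (only option left). Remove 3 from H.
That leaves M = 2. Remove 2 from H.
H's domain is down to {7}, so H = 7.

H=7, I=5, J=4, K=1, L=3, M=2, N=6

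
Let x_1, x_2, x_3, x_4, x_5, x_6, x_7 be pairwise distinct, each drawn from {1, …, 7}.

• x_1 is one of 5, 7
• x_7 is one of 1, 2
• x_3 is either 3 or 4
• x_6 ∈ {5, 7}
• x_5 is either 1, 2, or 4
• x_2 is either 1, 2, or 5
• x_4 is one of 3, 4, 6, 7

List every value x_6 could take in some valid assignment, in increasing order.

The 7 variables together cover exactly {1, 2, 3, 4, 5, 6, 7} — 7 values for 7 variables — and 6 appears only in x_4's list, so x_4 = 6.
The 6 still-open variables together cover exactly {1, 2, 3, 4, 5, 7} — 6 values for 6 variables — and 3 appears only in x_3's list, so x_3 = 3.
The 5 still-open variables together cover exactly {1, 2, 4, 5, 7} — 5 values for 5 variables — and 4 appears only in x_5's list, so x_5 = 4.
x_1 and x_6 share exactly the 2 values {5, 7}; by pigeonhole those values go to them, so strike 5, 7 from x_2.
No further eliminations apply; x_6 can still be any of 5, 7.

5, 7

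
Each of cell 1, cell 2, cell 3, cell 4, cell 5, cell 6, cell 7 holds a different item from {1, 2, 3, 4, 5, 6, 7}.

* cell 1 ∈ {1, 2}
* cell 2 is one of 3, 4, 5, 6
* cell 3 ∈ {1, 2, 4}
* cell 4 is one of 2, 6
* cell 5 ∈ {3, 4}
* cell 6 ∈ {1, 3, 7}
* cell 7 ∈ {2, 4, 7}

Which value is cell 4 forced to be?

6

The 7 variables draw from only 7 values {1, 2, 3, 4, 5, 6, 7}, so each is used; only cell 2 can be 5, hence cell 2 = 5.
The 6 still-open variables together cover exactly {1, 2, 3, 4, 6, 7} — 6 values for 6 variables — and 6 appears only in cell 4's list, so cell 4 = 6.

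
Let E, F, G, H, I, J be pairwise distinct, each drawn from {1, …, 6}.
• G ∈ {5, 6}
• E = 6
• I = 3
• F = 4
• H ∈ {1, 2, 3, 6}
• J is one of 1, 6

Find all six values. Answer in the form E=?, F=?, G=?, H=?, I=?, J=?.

E=6, F=4, G=5, H=2, I=3, J=1

E's domain is down to {6}, so E = 6. So G, H, J can't be 6.
That leaves F = 4.
G has just one choice, so G = 5.
I must be 3 (only option left). So H can't be 3.
J must be 1 (only option left). Eliminate 1 elsewhere: H.
H's domain is down to {2}, so H = 2.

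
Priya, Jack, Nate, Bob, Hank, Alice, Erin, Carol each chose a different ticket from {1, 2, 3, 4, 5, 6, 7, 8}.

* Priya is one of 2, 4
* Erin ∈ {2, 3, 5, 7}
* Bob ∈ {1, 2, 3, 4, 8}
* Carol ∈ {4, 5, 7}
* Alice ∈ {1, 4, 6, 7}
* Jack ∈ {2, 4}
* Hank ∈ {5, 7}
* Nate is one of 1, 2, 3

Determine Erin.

The 8 variables draw from only 8 values {1, 2, 3, 4, 5, 6, 7, 8}, so each is used; only Alice can be 6, hence Alice = 6.
Among the 7 still-open variables, 8 fits only Bob (and all 7 values in {1, 2, 3, 4, 5, 7, 8} must be used), so Bob = 8.
Among the 6 still-open variables, 1 fits only Nate (and all 6 values in {1, 2, 3, 4, 5, 7} must be used), so Nate = 1.
Among the 5 still-open variables, 3 fits only Erin (and all 5 values in {2, 3, 4, 5, 7} must be used), so Erin = 3.

3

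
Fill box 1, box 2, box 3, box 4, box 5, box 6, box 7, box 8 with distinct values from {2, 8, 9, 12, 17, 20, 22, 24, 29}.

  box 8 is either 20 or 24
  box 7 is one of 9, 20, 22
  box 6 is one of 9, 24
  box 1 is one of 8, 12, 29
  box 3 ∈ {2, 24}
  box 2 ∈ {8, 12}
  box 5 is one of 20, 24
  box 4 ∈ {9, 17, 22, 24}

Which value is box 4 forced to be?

17

box 5 and box 8 share exactly the 2 values {20, 24}; by pigeonhole those values go to them, so strike 20, 24 from box 3, box 4, box 6, box 7.
box 3 has just one choice, so box 3 = 2.
That leaves box 6 = 9. Strike 9 from box 4, box 7.
That leaves box 7 = 22. Remove 22 from box 4.
So box 4 = 17.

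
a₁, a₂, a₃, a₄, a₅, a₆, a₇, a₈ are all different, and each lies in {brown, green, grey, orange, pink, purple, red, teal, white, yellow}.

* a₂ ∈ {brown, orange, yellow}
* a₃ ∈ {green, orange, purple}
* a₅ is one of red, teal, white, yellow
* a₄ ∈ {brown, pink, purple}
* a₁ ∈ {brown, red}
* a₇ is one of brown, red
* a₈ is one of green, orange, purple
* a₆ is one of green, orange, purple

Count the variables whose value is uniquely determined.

2

The 2 variables a₁ and a₇ are confined to {brown, red}, which locks those values in; drop them from a₂, a₄, a₅.
a₃, a₆, a₈ share exactly the 3 values {green, orange, purple}; by pigeonhole those values go to them, so strike green, orange, purple from a₂, a₄.
a₂ has just one choice, so a₂ = yellow. So a₅ can't be yellow.
a₄'s domain is down to {pink}, so a₄ = pink.
Determined: a₂=yellow, a₄=pink. The other variables each still have more than one consistent value. That makes 2.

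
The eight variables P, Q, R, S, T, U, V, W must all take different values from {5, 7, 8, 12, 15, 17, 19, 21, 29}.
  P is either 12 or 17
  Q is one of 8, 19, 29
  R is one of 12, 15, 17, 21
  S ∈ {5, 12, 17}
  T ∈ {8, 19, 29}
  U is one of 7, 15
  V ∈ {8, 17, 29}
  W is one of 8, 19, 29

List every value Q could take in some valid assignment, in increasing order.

8, 19, 29

Q, T, W between them cover only {8, 19, 29} — a naked triple. Remove those values from V.
V must be 17 (only option left). So P, R, S can't be 17.
P must be 12 (only option left). Eliminate 12 elsewhere: R, S.
S must be 5 (only option left).
No further eliminations apply; Q can still be any of 8, 19, 29.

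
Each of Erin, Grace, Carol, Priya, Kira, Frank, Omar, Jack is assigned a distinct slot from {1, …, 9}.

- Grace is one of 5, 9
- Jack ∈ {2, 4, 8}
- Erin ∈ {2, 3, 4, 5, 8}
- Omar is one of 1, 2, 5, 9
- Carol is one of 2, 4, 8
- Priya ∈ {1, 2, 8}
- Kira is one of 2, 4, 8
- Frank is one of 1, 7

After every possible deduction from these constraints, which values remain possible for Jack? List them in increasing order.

2, 4, 8

The 8 variables together cover exactly {1, 2, 3, 4, 5, 7, 8, 9} — 8 values for 8 variables — and 3 appears only in Erin's list, so Erin = 3.
The 7 still-open variables together cover exactly {1, 2, 4, 5, 7, 8, 9} — 7 values for 7 variables — and 7 appears only in Frank's list, so Frank = 7.
Carol, Kira, Jack between them cover only {2, 4, 8} — a naked triple. Remove those values from Priya, Omar.
Priya must be 1 (only option left). Remove 1 from Omar.
No further eliminations apply; Jack can still be any of 2, 4, 8.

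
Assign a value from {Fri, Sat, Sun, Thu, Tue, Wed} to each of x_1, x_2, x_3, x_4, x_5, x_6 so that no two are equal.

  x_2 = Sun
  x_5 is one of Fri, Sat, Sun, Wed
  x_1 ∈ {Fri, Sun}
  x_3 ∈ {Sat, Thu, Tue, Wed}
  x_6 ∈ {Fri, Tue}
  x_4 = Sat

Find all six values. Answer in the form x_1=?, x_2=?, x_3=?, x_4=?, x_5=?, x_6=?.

x_2 must be Sun (only option left). Remove Sun from x_1, x_5.
That leaves x_4 = Sat. Remove Sat from x_3, x_5.
That leaves x_1 = Fri. So x_5, x_6 can't be Fri.
That leaves x_5 = Wed. Eliminate Wed elsewhere: x_3.
x_6 must be Tue (only option left). Remove Tue from x_3.
x_3 must be Thu (only option left).

x_1=Fri, x_2=Sun, x_3=Thu, x_4=Sat, x_5=Wed, x_6=Tue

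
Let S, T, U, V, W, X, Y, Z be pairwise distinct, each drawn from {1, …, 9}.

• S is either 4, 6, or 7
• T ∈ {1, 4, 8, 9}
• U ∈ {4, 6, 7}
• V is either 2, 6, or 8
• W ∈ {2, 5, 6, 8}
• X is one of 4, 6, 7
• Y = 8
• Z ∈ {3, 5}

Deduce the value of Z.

3

Y has just one choice, so Y = 8. Remove 8 from T, V, W.
The 3 variables S, U, X are confined to {4, 6, 7}, which locks those values in; drop them from T, V, W.
That leaves V = 2. So W can't be 2.
W has just one choice, so W = 5. Eliminate 5 elsewhere: Z.
So Z = 3.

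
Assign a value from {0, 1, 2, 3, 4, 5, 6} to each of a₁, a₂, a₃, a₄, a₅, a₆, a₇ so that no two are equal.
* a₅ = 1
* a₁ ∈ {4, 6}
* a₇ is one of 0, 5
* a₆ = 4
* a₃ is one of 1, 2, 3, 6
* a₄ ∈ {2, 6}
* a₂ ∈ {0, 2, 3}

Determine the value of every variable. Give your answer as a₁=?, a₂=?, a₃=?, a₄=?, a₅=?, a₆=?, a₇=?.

a₁=6, a₂=0, a₃=3, a₄=2, a₅=1, a₆=4, a₇=5

a₅ has just one choice, so a₅ = 1. Strike 1 from a₃.
a₆ must be 4 (only option left). Remove 4 from a₁.
a₁ must be 6 (only option left). So a₃, a₄ can't be 6.
a₄'s domain is down to {2}, so a₄ = 2. Remove 2 from a₂, a₃.
a₃ must be 3 (only option left). Remove 3 from a₂.
That leaves a₂ = 0. Remove 0 from a₇.
a₇ has just one choice, so a₇ = 5.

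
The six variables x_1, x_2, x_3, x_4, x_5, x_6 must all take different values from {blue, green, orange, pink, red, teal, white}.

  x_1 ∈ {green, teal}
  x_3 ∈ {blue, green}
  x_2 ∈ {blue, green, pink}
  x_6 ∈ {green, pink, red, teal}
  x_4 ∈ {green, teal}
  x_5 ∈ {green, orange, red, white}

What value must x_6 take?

red

The 2 variables x_1 and x_4 are confined to {green, teal}, which locks those values in; drop them from x_2, x_3, x_5, x_6.
That leaves x_3 = blue. Eliminate blue elsewhere: x_2.
That leaves x_2 = pink. Strike pink from x_6.
So x_6 = red.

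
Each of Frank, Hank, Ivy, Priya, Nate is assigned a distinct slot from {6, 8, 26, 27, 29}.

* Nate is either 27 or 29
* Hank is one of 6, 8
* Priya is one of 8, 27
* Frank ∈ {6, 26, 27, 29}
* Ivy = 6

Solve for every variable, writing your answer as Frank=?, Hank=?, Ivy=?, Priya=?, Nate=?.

Ivy's domain is down to {6}, so Ivy = 6. Remove 6 from Frank, Hank.
Hank has just one choice, so Hank = 8. Remove 8 from Priya.
That leaves Priya = 27. Eliminate 27 elsewhere: Frank, Nate.
Nate must be 29 (only option left). So Frank can't be 29.
That leaves Frank = 26.

Frank=26, Hank=8, Ivy=6, Priya=27, Nate=29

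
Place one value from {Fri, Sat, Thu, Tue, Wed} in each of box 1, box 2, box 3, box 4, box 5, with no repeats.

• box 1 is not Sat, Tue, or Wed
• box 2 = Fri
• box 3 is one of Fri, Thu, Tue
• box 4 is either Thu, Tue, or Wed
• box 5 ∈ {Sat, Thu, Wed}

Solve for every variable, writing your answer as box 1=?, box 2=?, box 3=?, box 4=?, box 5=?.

box 2's domain is down to {Fri}, so box 2 = Fri. Remove Fri from box 1, box 3.
box 1's domain is down to {Thu}, so box 1 = Thu. Strike Thu from box 3, box 4, box 5.
box 3 has just one choice, so box 3 = Tue. Remove Tue from box 4.
That leaves box 4 = Wed. So box 5 can't be Wed.
box 5 must be Sat (only option left).

box 1=Thu, box 2=Fri, box 3=Tue, box 4=Wed, box 5=Sat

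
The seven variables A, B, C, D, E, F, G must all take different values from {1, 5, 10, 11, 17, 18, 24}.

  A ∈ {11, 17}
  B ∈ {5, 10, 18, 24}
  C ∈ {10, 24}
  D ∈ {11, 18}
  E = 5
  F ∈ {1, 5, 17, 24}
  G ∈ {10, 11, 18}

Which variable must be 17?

A

E's domain is down to {5}, so E = 5. Strike 5 from B, F.
Among the 6 still-open variables, 1 fits only F (and all 6 values in {1, 10, 11, 17, 18, 24} must be used), so F = 1.
The 5 still-open variables draw from only 5 values {10, 11, 17, 18, 24}, so each is used; only A can be 17, hence A = 17.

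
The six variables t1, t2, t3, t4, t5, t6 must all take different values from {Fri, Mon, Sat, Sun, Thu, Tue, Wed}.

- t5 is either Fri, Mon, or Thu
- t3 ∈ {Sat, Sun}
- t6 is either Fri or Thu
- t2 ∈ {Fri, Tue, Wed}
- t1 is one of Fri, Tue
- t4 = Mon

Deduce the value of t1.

Tue

t4 has just one choice, so t4 = Mon. Remove Mon from t5.
t5 and t6 between them cover only {Fri, Thu} — a naked pair. Remove those values from t1, t2.
So t1 = Tue.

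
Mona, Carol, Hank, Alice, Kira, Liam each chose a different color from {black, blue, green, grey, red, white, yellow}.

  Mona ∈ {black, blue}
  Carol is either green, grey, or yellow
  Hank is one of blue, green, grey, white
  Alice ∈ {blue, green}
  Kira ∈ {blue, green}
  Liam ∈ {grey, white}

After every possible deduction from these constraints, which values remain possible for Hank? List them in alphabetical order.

grey, white

The 6 variables together cover exactly {black, blue, green, grey, white, yellow} — 6 values for 6 variables — and black appears only in Mona's list, so Mona = black.
The 5 still-open variables together cover exactly {blue, green, grey, white, yellow} — 5 values for 5 variables — and yellow appears only in Carol's list, so Carol = yellow.
Alice and Kira share exactly the 2 values {blue, green}; by pigeonhole those values go to them, so strike blue, green from Hank.
No further eliminations apply; Hank can still be any of grey, white.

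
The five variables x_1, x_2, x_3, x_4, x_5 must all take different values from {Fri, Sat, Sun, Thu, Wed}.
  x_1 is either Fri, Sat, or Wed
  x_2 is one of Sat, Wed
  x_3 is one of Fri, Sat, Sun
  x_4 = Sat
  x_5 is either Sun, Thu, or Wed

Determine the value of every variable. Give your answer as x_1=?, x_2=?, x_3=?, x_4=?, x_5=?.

x_4's domain is down to {Sat}, so x_4 = Sat. Strike Sat from x_1, x_2, x_3.
x_2 has just one choice, so x_2 = Wed. Strike Wed from x_1, x_5.
x_1 must be Fri (only option left). Strike Fri from x_3.
x_3 has just one choice, so x_3 = Sun. Strike Sun from x_5.
That leaves x_5 = Thu.

x_1=Fri, x_2=Wed, x_3=Sun, x_4=Sat, x_5=Thu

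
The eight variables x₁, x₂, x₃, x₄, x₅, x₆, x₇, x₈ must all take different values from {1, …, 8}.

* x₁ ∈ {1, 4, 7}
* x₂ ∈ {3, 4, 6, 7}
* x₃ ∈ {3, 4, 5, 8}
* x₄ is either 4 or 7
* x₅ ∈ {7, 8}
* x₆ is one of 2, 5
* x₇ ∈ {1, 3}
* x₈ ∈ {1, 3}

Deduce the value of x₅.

The 8 variables draw from only 8 values {1, 2, 3, 4, 5, 6, 7, 8}, so each is used; only x₆ can be 2, hence x₆ = 2.
The 7 still-open variables draw from only 7 values {1, 3, 4, 5, 6, 7, 8}, so each is used; only x₃ can be 5, hence x₃ = 5.
The 6 still-open variables together cover exactly {1, 3, 4, 6, 7, 8} — 6 values for 6 variables — and 6 appears only in x₂'s list, so x₂ = 6.
The 5 still-open variables draw from only 5 values {1, 3, 4, 7, 8}, so each is used; only x₅ can be 8, hence x₅ = 8.

8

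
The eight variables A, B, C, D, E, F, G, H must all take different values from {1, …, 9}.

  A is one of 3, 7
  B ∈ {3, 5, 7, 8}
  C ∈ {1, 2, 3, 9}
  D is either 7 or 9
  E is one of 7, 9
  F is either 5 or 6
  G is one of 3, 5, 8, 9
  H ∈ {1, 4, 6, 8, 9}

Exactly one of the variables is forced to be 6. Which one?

The 2 variables D and E are confined to {7, 9}, which locks those values in; drop them from A, B, C, G, H.
A's domain is down to {3}, so A = 3. So B, C, G can't be 3.
The 2 variables B and G are confined to {5, 8}, which locks those values in; drop them from F, H.
So 6 goes to F.

F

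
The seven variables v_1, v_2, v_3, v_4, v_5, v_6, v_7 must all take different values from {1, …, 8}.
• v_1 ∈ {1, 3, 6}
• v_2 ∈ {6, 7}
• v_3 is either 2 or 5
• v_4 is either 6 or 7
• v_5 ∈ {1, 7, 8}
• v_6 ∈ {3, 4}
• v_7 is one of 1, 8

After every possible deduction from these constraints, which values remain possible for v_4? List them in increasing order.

6, 7

v_2 and v_4 share exactly the 2 values {6, 7}; by pigeonhole those values go to them, so strike 6, 7 from v_1, v_5.
The 2 variables v_5 and v_7 are confined to {1, 8}, which locks those values in; drop them from v_1.
v_1 has just one choice, so v_1 = 3. Remove 3 from v_6.
That leaves v_6 = 4.
No further eliminations apply; v_4 can still be any of 6, 7.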